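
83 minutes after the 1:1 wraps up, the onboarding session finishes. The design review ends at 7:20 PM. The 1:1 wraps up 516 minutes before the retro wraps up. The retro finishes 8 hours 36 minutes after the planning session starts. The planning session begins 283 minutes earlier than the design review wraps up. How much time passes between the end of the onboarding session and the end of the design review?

The planning session starts at 7:20 PM − 283 min = 2:37 PM.
The retro ends at 2:37 PM + 516 min = 11:13 PM.
The 1:1 ends at 11:13 PM − 516 min = 2:37 PM.
The onboarding session ends at 2:37 PM + 83 min = 4:00 PM.
From 4:00 PM to 7:20 PM is 3 h 20 min.

3 h 20 min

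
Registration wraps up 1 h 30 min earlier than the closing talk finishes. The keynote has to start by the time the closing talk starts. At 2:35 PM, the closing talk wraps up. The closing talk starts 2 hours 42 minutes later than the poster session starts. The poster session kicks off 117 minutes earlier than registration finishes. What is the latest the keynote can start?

Registration ends at 2:35 PM − 90 min = 1:05 PM.
The poster session starts at 1:05 PM − 117 min = 11:08 AM.
The closing talk starts at 11:08 AM + 162 min = 1:50 PM.
The keynote is bounded by the closing talk, so the latest it can start is 1:50 PM.

1:50 PM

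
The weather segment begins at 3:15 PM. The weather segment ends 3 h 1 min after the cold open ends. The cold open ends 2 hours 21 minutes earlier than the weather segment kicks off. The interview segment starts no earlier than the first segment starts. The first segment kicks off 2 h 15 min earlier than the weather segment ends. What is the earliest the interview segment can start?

1:40 PM

The cold open ends at 3:15 PM − 141 min = 12:54 PM.
The weather segment ends at 12:54 PM + 181 min = 3:55 PM.
The first segment starts at 3:55 PM − 135 min = 1:40 PM.
The interview segment is bounded by the first segment, so the earliest it can start is 1:40 PM.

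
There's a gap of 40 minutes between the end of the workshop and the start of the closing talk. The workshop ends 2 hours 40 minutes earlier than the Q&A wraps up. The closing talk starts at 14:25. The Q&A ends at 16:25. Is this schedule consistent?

Yes

The workshop ends at 16:25 − 160 min = 13:45.
The closing talk starts at 13:45 + 40 min = 14:25.
That matches the stated 14:25, so the schedule is consistent.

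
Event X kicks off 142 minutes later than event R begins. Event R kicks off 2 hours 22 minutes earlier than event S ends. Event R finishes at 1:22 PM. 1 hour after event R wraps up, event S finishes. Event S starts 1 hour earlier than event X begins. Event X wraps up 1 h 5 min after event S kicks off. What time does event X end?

Event S ends at 1:22 PM + 60 min = 2:22 PM.
Event R starts at 2:22 PM − 142 min = 12:00 PM.
Event X starts at 12:00 PM + 142 min = 2:22 PM.
Event S starts at 2:22 PM − 60 min = 1:22 PM.
Event X ends at 1:22 PM + 65 min = 2:27 PM.

2:27 PM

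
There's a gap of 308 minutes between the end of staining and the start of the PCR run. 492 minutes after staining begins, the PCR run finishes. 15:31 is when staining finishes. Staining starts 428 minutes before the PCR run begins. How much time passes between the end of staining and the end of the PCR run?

6 h 12 min

The PCR run starts at 15:31 + 308 min = 20:39.
Staining starts at 20:39 − 428 min = 13:31.
The PCR run ends at 13:31 + 492 min = 21:43.
From 15:31 to 21:43 is 6 h 12 min.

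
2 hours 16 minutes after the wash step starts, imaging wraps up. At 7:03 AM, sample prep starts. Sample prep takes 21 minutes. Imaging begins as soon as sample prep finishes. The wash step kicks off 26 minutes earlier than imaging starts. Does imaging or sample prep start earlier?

Sample prep ends at 7:03 AM + 21 min = 7:24 AM.
So imaging starts at 7:24 AM.
Imaging starts at 7:24 AM and sample prep starts at 7:03 AM, so sample prep is first.

sample prep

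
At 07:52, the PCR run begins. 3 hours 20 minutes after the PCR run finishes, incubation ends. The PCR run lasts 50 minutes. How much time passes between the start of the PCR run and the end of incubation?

4 h 10 min

The PCR run ends at 07:52 + 50 min = 08:42.
Incubation ends at 08:42 + 200 min = 12:02.
From 07:52 to 12:02 is 4 h 10 min.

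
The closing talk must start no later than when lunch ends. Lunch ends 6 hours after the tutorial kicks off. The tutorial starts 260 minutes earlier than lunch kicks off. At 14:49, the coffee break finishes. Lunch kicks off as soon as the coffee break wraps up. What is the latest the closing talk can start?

16:29

Lunch starts at 14:49.
The tutorial starts at 14:49 − 260 min = 10:29.
Lunch ends at 10:29 + 360 min = 16:29.
The closing talk is bounded by lunch, so the latest it can start is 16:29.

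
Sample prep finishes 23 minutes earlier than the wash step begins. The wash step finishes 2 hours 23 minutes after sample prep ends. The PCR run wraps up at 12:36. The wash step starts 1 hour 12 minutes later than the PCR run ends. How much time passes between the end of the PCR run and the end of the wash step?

The wash step starts at 12:36 + 72 min = 13:48.
Sample prep ends at 13:48 − 23 min = 13:25.
The wash step ends at 13:25 + 143 min = 15:48.
From 12:36 to 15:48 is 192 minutes.

192 minutes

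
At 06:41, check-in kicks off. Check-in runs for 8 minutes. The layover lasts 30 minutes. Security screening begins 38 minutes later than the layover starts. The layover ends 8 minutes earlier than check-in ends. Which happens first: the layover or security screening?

the layover

Check-in ends at 06:41 + 8 min = 06:49.
The layover ends at 06:49 − 8 min = 06:41.
The layover starts at 06:41 − 30 min = 06:11.
Security screening starts at 06:11 + 38 min = 06:49.
The layover starts at 06:11 and security screening starts at 06:49, so the layover is first.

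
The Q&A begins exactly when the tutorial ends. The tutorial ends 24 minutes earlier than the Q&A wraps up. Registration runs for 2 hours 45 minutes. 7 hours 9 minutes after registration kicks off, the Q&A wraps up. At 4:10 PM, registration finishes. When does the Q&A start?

Registration starts at 4:10 PM − 165 min = 1:25 PM.
The Q&A ends at 1:25 PM + 429 min = 8:34 PM.
The tutorial ends at 8:34 PM − 24 min = 8:10 PM.
So the Q&A starts at 8:10 PM.

8:10 PM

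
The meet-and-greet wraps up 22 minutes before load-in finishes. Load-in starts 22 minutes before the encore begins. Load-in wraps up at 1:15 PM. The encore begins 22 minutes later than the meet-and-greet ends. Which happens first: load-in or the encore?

load-in

The meet-and-greet ends at 1:15 PM − 22 min = 12:53 PM.
The encore starts at 12:53 PM + 22 min = 1:15 PM.
Load-in starts at 1:15 PM − 22 min = 12:53 PM.
Load-in starts at 12:53 PM and the encore starts at 1:15 PM, so load-in is first.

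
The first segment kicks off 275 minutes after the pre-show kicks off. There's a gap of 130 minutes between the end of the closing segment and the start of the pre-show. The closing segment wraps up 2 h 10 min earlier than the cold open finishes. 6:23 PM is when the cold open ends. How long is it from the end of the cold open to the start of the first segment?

The closing segment ends at 6:23 PM − 130 min = 4:13 PM.
The pre-show starts at 4:13 PM + 130 min = 6:23 PM.
The first segment starts at 6:23 PM + 275 min = 10:58 PM.
From 6:23 PM to 10:58 PM is 4 hours 35 minutes.

4 hours 35 minutes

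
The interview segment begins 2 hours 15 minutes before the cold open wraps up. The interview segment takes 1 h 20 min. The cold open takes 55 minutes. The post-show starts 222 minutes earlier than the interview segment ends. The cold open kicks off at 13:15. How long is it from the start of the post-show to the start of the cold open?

3 hours 42 minutes

The cold open ends at 13:15 + 55 min = 14:10.
The interview segment starts at 14:10 − 135 min = 11:55.
The interview segment ends at 11:55 + 80 min = 13:15.
The post-show starts at 13:15 − 222 min = 09:33.
From 09:33 to 13:15 is 3 hours 42 minutes.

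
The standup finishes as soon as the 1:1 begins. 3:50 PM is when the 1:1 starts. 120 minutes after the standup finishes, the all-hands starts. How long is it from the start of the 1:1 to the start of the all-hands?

2 hours

The standup ends at 3:50 PM.
The all-hands starts at 3:50 PM + 120 min = 5:50 PM.
From 3:50 PM to 5:50 PM is 2 hours.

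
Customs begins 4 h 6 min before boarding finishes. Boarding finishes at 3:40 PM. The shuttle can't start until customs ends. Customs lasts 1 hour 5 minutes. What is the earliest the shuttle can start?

12:39 PM

Customs starts at 3:40 PM − 246 min = 11:34 AM.
Customs ends at 11:34 AM + 65 min = 12:39 PM.
The shuttle is bounded by customs, so the earliest it can start is 12:39 PM.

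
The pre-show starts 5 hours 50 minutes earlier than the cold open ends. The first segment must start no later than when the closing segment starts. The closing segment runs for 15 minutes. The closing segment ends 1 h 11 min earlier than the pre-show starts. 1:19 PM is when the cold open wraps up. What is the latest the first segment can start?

The pre-show starts at 1:19 PM − 350 min = 7:29 AM.
The closing segment ends at 7:29 AM − 71 min = 6:18 AM.
The closing segment starts at 6:18 AM − 15 min = 6:03 AM.
The first segment is bounded by the closing segment, so the latest it can start is 6:03 AM.

6:03 AM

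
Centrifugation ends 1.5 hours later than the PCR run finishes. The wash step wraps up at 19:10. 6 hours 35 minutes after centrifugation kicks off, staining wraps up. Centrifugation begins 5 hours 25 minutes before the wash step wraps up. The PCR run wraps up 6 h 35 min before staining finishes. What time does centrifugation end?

Centrifugation starts at 19:10 − 325 min = 13:45.
Staining ends at 13:45 + 395 min = 20:20.
The PCR run ends at 20:20 − 395 min = 13:45.
Centrifugation ends at 13:45 + 90 min = 15:15.

15:15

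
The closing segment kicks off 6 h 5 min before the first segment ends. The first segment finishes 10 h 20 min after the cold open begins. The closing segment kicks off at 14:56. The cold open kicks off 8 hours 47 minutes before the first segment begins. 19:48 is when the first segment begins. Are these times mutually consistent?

The cold open starts at 19:48 − 527 min = 11:01.
The first segment ends at 11:01 + 620 min = 21:21.
The closing segment starts at 21:21 − 365 min = 15:16.
But the closing segment is also said to start at 14:56 — a 20-minute conflict.

No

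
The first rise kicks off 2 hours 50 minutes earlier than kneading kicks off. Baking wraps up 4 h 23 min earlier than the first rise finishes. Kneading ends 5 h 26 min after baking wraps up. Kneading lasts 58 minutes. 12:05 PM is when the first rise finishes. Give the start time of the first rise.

9:20 AM

Baking ends at 12:05 PM − 263 min = 7:42 AM.
Kneading ends at 7:42 AM + 326 min = 1:08 PM.
Kneading starts at 1:08 PM − 58 min = 12:10 PM.
The first rise starts at 12:10 PM − 170 min = 9:20 AM.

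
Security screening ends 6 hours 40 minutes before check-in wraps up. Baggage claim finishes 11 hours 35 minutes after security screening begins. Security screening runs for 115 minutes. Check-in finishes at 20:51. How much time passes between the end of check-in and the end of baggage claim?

Security screening ends at 20:51 − 400 min = 14:11.
Security screening starts at 14:11 − 115 min = 12:16.
Baggage claim ends at 12:16 + 695 min = 23:51.
From 20:51 to 23:51 is 180 minutes.

180 minutes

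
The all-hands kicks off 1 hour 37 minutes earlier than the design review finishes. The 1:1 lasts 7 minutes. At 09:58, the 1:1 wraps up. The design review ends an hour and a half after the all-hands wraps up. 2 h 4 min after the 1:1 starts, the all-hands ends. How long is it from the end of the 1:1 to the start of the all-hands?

110 minutes

The 1:1 starts at 09:58 − 7 min = 09:51.
The all-hands ends at 09:51 + 124 min = 11:55.
The design review ends at 11:55 + 90 min = 13:25.
The all-hands starts at 13:25 − 97 min = 11:48.
From 09:58 to 11:48 is 110 minutes.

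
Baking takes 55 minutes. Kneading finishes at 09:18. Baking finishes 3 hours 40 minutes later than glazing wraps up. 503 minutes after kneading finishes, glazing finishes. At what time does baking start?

Glazing ends at 09:18 + 503 min = 17:41.
Baking ends at 17:41 + 220 min = 21:21.
Baking starts at 21:21 − 55 min = 20:26.

20:26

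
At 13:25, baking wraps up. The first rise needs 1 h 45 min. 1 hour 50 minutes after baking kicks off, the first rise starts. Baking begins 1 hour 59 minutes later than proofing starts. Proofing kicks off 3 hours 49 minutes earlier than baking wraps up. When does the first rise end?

Proofing starts at 13:25 − 229 min = 09:36.
Baking starts at 09:36 + 119 min = 11:35.
The first rise starts at 11:35 + 110 min = 13:25.
The first rise ends at 13:25 + 105 min = 15:10.

15:10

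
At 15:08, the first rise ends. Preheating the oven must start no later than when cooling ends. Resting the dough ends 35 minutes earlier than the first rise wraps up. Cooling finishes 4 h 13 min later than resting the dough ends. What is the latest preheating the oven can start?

Resting the dough ends at 15:08 − 35 min = 14:33.
Cooling ends at 14:33 + 253 min = 18:46.
Preheating the oven is bounded by cooling, so the latest it can start is 18:46.

18:46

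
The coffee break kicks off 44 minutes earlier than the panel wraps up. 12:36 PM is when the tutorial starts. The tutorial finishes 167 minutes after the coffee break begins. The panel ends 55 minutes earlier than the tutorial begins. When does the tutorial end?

1:44 PM

The panel ends at 12:36 PM − 55 min = 11:41 AM.
The coffee break starts at 11:41 AM − 44 min = 10:57 AM.
The tutorial ends at 10:57 AM + 167 min = 1:44 PM.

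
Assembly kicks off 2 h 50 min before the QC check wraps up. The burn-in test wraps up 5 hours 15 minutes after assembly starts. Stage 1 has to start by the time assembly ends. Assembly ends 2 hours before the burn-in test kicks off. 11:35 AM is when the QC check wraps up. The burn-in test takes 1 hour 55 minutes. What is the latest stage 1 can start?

Assembly starts at 11:35 AM − 170 min = 8:45 AM.
The burn-in test ends at 8:45 AM + 315 min = 2:00 PM.
The burn-in test starts at 2:00 PM − 115 min = 12:05 PM.
Assembly ends at 12:05 PM − 120 min = 10:05 AM.
Stage 1 is bounded by assembly, so the latest it can start is 10:05 AM.

10:05 AM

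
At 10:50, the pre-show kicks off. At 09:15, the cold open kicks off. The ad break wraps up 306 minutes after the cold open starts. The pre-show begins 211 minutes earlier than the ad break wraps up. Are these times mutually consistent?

Yes

The ad break ends at 09:15 + 306 min = 14:21.
The pre-show starts at 14:21 − 211 min = 10:50.
That matches the stated 10:50, so the schedule is consistent.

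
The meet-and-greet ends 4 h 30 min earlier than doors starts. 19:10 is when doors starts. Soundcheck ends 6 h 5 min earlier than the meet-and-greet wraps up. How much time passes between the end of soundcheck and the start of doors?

635 minutes

The meet-and-greet ends at 19:10 − 270 min = 14:40.
Soundcheck ends at 14:40 − 365 min = 08:35.
From 08:35 to 19:10 is 635 minutes.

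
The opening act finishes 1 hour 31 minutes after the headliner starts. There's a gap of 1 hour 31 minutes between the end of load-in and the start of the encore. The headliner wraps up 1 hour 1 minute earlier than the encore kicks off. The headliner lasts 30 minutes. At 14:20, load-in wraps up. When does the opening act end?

The encore starts at 14:20 + 91 min = 15:51.
The headliner ends at 15:51 − 61 min = 14:50.
The headliner starts at 14:50 − 30 min = 14:20.
The opening act ends at 14:20 + 91 min = 15:51.

15:51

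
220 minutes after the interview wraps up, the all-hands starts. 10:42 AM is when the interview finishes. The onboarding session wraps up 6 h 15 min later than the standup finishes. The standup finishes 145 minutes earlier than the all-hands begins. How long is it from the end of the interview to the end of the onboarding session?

The all-hands starts at 10:42 AM + 220 min = 2:22 PM.
The standup ends at 2:22 PM − 145 min = 11:57 AM.
The onboarding session ends at 11:57 AM + 375 min = 6:12 PM.
From 10:42 AM to 6:12 PM is 7 h 30 min.

7 h 30 min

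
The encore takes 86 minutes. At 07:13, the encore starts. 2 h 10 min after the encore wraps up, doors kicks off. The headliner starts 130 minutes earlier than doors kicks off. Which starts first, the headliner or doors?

the headliner

The encore ends at 07:13 + 86 min = 08:39.
Doors starts at 08:39 + 130 min = 10:49.
The headliner starts at 10:49 − 130 min = 08:39.
The headliner starts at 08:39 and doors starts at 10:49, so the headliner is first.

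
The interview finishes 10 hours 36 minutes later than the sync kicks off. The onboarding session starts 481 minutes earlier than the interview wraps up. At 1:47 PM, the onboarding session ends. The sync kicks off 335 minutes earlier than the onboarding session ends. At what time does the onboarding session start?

10:47 AM

The sync starts at 1:47 PM − 335 min = 8:12 AM.
The interview ends at 8:12 AM + 636 min = 6:48 PM.
The onboarding session starts at 6:48 PM − 481 min = 10:47 AM.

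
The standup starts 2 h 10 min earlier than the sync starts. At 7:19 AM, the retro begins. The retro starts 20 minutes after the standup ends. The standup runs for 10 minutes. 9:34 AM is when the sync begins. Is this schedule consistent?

No

The standup starts at 9:34 AM − 130 min = 7:24 AM.
The standup ends at 7:24 AM + 10 min = 7:34 AM.
The retro starts at 7:34 AM + 20 min = 7:54 AM.
But the retro is also said to start at 7:19 AM — a 35-minute conflict.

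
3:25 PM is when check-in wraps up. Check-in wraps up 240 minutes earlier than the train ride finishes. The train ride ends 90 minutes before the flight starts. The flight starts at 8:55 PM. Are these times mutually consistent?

Yes

The train ride ends at 8:55 PM − 90 min = 7:25 PM.
Check-in ends at 7:25 PM − 240 min = 3:25 PM.
That matches the stated 3:25 PM, so the schedule is consistent.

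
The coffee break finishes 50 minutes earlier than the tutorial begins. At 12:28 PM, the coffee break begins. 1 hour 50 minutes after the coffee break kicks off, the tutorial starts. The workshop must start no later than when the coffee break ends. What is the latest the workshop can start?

1:28 PM

The tutorial starts at 12:28 PM + 110 min = 2:18 PM.
The coffee break ends at 2:18 PM − 50 min = 1:28 PM.
The workshop is bounded by the coffee break, so the latest it can start is 1:28 PM.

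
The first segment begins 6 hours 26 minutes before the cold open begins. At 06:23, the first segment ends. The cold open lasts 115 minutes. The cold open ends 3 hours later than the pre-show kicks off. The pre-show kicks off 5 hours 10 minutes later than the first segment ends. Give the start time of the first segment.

The pre-show starts at 06:23 + 310 min = 11:33.
The cold open ends at 11:33 + 180 min = 14:33.
The cold open starts at 14:33 − 115 min = 12:38.
The first segment starts at 12:38 − 386 min = 06:12.

06:12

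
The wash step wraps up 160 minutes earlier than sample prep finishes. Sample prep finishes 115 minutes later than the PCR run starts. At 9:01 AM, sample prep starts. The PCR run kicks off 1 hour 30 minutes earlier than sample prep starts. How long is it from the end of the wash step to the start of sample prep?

The PCR run starts at 9:01 AM − 90 min = 7:31 AM.
Sample prep ends at 7:31 AM + 115 min = 9:26 AM.
The wash step ends at 9:26 AM − 160 min = 6:46 AM.
From 6:46 AM to 9:01 AM is 135 minutes.

135 minutes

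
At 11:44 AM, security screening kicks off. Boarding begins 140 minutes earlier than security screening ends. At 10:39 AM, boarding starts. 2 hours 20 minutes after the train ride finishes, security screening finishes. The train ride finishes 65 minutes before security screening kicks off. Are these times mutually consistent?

Yes

The train ride ends at 11:44 AM − 65 min = 10:39 AM.
Security screening ends at 10:39 AM + 140 min = 12:59 PM.
Boarding starts at 12:59 PM − 140 min = 10:39 AM.
That matches the stated 10:39 AM, so the schedule is consistent.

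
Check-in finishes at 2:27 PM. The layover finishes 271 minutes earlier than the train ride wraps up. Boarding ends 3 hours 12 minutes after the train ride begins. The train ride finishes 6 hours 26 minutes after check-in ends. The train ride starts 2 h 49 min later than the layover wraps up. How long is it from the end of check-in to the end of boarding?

476 minutes

The train ride ends at 2:27 PM + 386 min = 8:53 PM.
The layover ends at 8:53 PM − 271 min = 4:22 PM.
The train ride starts at 4:22 PM + 169 min = 7:11 PM.
Boarding ends at 7:11 PM + 192 min = 10:23 PM.
From 2:27 PM to 10:23 PM is 476 minutes.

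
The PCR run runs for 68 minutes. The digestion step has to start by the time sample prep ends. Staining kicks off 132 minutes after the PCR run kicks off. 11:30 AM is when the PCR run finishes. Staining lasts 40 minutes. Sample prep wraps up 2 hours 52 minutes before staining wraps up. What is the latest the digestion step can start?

10:22 AM

The PCR run starts at 11:30 AM − 68 min = 10:22 AM.
Staining starts at 10:22 AM + 132 min = 12:34 PM.
Staining ends at 12:34 PM + 40 min = 1:14 PM.
Sample prep ends at 1:14 PM − 172 min = 10:22 AM.
The digestion step is bounded by sample prep, so the latest it can start is 10:22 AM.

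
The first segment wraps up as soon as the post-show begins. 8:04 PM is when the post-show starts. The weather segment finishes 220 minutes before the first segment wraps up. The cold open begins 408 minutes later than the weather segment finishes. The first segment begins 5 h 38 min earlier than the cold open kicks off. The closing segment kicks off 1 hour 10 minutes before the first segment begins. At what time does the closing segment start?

The first segment ends at 8:04 PM.
The weather segment ends at 8:04 PM − 220 min = 4:24 PM.
The cold open starts at 4:24 PM + 408 min = 11:12 PM.
The first segment starts at 11:12 PM − 338 min = 5:34 PM.
The closing segment starts at 5:34 PM − 70 min = 4:24 PM.

4:24 PM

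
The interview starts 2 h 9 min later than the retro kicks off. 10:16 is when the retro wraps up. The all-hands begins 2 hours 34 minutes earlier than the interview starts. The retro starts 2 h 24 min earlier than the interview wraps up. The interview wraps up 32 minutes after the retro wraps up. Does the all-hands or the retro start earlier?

The interview ends at 10:16 + 32 min = 10:48.
The retro starts at 10:48 − 144 min = 08:24.
The interview starts at 08:24 + 129 min = 10:33.
The all-hands starts at 10:33 − 154 min = 07:59.
The all-hands starts at 07:59 and the retro starts at 08:24, so the all-hands is first.

the all-hands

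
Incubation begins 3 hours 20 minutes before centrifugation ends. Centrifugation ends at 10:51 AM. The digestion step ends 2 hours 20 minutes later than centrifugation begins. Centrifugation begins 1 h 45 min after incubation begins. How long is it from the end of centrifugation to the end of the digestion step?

Incubation starts at 10:51 AM − 200 min = 7:31 AM.
Centrifugation starts at 7:31 AM + 105 min = 9:16 AM.
The digestion step ends at 9:16 AM + 140 min = 11:36 AM.
From 10:51 AM to 11:36 AM is 45 minutes.

45 minutes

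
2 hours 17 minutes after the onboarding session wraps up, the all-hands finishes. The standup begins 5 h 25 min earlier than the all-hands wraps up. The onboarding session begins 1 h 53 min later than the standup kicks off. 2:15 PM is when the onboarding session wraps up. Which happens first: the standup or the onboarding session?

the standup

The all-hands ends at 2:15 PM + 137 min = 4:32 PM.
The standup starts at 4:32 PM − 325 min = 11:07 AM.
The onboarding session starts at 11:07 AM + 113 min = 1:00 PM.
The standup starts at 11:07 AM and the onboarding session starts at 1:00 PM, so the standup is first.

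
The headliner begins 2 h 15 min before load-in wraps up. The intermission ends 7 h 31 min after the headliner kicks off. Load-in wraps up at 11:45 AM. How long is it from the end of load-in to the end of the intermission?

The headliner starts at 11:45 AM − 135 min = 9:30 AM.
The intermission ends at 9:30 AM + 451 min = 5:01 PM.
From 11:45 AM to 5:01 PM is 5 h 16 min.

5 h 16 min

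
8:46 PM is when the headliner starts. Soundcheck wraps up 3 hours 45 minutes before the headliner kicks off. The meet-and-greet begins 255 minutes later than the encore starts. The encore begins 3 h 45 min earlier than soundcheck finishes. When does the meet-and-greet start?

5:31 PM

Soundcheck ends at 8:46 PM − 225 min = 5:01 PM.
The encore starts at 5:01 PM − 225 min = 1:16 PM.
The meet-and-greet starts at 1:16 PM + 255 min = 5:31 PM.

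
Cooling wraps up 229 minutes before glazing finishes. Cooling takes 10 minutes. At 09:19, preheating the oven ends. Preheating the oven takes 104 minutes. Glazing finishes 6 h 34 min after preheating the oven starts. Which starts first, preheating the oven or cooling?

Preheating the oven starts at 09:19 − 104 min = 07:35.
Glazing ends at 07:35 + 394 min = 14:09.
Cooling ends at 14:09 − 229 min = 10:20.
Cooling starts at 10:20 − 10 min = 10:10.
Preheating the oven starts at 07:35 and cooling starts at 10:10, so preheating the oven is first.

preheating the oven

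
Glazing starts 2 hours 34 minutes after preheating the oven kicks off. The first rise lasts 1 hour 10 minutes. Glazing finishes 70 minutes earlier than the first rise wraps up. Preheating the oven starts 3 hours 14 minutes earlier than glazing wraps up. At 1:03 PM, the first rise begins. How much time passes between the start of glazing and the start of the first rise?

The first rise ends at 1:03 PM + 70 min = 2:13 PM.
Glazing ends at 2:13 PM − 70 min = 1:03 PM.
Preheating the oven starts at 1:03 PM − 194 min = 9:49 AM.
Glazing starts at 9:49 AM + 154 min = 12:23 PM.
From 12:23 PM to 1:03 PM is 40 minutes.

40 minutes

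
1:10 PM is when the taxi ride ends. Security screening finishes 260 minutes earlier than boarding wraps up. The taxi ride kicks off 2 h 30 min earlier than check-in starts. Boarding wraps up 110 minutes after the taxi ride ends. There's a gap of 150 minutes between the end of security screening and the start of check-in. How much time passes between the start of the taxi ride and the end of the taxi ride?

2.5 hours

Boarding ends at 1:10 PM + 110 min = 3:00 PM.
Security screening ends at 3:00 PM − 260 min = 10:40 AM.
Check-in starts at 10:40 AM + 150 min = 1:10 PM.
The taxi ride starts at 1:10 PM − 150 min = 10:40 AM.
From 10:40 AM to 1:10 PM is 2.5 hours.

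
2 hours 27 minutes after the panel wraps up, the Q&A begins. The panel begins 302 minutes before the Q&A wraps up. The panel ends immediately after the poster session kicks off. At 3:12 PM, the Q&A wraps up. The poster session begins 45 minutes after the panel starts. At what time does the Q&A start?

The panel starts at 3:12 PM − 302 min = 10:10 AM.
The poster session starts at 10:10 AM + 45 min = 10:55 AM.
So the panel ends at 10:55 AM.
The Q&A starts at 10:55 AM + 147 min = 1:22 PM.

1:22 PM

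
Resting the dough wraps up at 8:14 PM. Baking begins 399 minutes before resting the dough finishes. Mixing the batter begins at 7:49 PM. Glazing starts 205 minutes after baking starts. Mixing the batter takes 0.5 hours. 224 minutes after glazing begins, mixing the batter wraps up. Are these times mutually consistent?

Baking starts at 8:14 PM − 399 min = 1:35 PM.
Glazing starts at 1:35 PM + 205 min = 5:00 PM.
Mixing the batter ends at 5:00 PM + 224 min = 8:44 PM.
Mixing the batter starts at 8:44 PM − 30 min = 8:14 PM.
But mixing the batter is also said to start at 7:49 PM — a 25-minute conflict.

No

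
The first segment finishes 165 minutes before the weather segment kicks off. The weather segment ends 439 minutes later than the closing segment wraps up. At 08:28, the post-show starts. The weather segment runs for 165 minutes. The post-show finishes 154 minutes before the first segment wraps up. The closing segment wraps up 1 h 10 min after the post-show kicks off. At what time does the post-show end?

08:53

The closing segment ends at 08:28 + 70 min = 09:38.
The weather segment ends at 09:38 + 439 min = 16:57.
The weather segment starts at 16:57 − 165 min = 14:12.
The first segment ends at 14:12 − 165 min = 11:27.
The post-show ends at 11:27 − 154 min = 08:53.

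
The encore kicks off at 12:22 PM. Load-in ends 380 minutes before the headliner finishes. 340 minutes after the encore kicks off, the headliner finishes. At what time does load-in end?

The headliner ends at 12:22 PM + 340 min = 6:02 PM.
Load-in ends at 6:02 PM − 380 min = 11:42 AM.

11:42 AM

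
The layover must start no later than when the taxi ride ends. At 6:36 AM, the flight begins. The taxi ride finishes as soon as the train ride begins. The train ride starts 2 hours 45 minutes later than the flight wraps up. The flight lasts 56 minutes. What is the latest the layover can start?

The flight ends at 6:36 AM + 56 min = 7:32 AM.
The train ride starts at 7:32 AM + 165 min = 10:17 AM.
So the taxi ride ends at 10:17 AM.
The layover is bounded by the taxi ride, so the latest it can start is 10:17 AM.

10:17 AM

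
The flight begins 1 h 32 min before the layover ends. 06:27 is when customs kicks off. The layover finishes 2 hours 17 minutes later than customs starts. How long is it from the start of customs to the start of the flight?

The layover ends at 06:27 + 137 min = 08:44.
The flight starts at 08:44 − 92 min = 07:12.
From 06:27 to 07:12 is 45 minutes.

45 minutes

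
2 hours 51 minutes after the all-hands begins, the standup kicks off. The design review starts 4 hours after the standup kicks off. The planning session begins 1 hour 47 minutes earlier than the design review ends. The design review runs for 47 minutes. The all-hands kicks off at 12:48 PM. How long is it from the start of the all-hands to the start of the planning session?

The standup starts at 12:48 PM + 171 min = 3:39 PM.
The design review starts at 3:39 PM + 240 min = 7:39 PM.
The design review ends at 7:39 PM + 47 min = 8:26 PM.
The planning session starts at 8:26 PM − 107 min = 6:39 PM.
From 12:48 PM to 6:39 PM is 5 hours 51 minutes.

5 hours 51 minutes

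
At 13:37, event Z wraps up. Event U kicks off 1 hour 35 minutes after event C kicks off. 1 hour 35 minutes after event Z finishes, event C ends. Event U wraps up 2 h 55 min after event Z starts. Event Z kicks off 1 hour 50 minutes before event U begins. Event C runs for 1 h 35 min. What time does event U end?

Event C ends at 13:37 + 95 min = 15:12.
Event C starts at 15:12 − 95 min = 13:37.
Event U starts at 13:37 + 95 min = 15:12.
Event Z starts at 15:12 − 110 min = 13:22.
Event U ends at 13:22 + 175 min = 16:17.

16:17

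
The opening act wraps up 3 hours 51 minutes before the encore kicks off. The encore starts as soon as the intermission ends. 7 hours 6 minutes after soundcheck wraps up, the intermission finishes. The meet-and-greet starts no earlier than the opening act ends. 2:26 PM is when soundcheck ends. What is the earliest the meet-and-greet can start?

The intermission ends at 2:26 PM + 426 min = 9:32 PM.
So the encore starts at 9:32 PM.
The opening act ends at 9:32 PM − 231 min = 5:41 PM.
The meet-and-greet is bounded by the opening act, so the earliest it can start is 5:41 PM.

5:41 PM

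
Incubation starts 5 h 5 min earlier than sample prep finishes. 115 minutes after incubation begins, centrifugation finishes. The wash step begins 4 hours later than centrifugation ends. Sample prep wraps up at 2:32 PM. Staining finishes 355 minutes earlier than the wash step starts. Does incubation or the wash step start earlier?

incubation

Incubation starts at 2:32 PM − 305 min = 9:27 AM.
Centrifugation ends at 9:27 AM + 115 min = 11:22 AM.
The wash step starts at 11:22 AM + 240 min = 3:22 PM.
Incubation starts at 9:27 AM and the wash step starts at 3:22 PM, so incubation is first.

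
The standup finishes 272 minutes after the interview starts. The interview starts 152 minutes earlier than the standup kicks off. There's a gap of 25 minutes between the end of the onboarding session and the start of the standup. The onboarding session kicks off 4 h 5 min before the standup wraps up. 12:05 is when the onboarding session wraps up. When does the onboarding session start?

The standup starts at 12:05 + 25 min = 12:30.
The interview starts at 12:30 − 152 min = 09:58.
The standup ends at 09:58 + 272 min = 14:30.
The onboarding session starts at 14:30 − 245 min = 10:25.

10:25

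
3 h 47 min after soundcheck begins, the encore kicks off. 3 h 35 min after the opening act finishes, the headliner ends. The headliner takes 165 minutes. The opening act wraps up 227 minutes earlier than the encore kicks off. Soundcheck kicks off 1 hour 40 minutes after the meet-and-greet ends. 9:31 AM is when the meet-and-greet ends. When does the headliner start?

Soundcheck starts at 9:31 AM + 100 min = 11:11 AM.
The encore starts at 11:11 AM + 227 min = 2:58 PM.
The opening act ends at 2:58 PM − 227 min = 11:11 AM.
The headliner ends at 11:11 AM + 215 min = 2:46 PM.
The headliner starts at 2:46 PM − 165 min = 12:01 PM.

12:01 PM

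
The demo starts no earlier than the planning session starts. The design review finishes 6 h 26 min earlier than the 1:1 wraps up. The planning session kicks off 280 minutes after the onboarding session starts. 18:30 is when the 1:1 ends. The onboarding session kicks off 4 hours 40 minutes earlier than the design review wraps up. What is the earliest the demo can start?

The design review ends at 18:30 − 386 min = 12:04.
The onboarding session starts at 12:04 − 280 min = 07:24.
The planning session starts at 07:24 + 280 min = 12:04.
The demo is bounded by the planning session, so the earliest it can start is 12:04.

12:04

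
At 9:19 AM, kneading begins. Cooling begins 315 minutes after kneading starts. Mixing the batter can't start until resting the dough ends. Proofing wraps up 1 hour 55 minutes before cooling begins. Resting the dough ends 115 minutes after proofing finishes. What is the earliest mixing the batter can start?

2:34 PM

Cooling starts at 9:19 AM + 315 min = 2:34 PM.
Proofing ends at 2:34 PM − 115 min = 12:39 PM.
Resting the dough ends at 12:39 PM + 115 min = 2:34 PM.
Mixing the batter is bounded by resting the dough, so the earliest it can start is 2:34 PM.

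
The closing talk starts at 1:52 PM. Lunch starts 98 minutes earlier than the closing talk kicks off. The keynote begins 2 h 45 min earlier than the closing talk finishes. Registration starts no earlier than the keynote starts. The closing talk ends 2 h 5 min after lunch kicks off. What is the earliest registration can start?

11:34 AM

Lunch starts at 1:52 PM − 98 min = 12:14 PM.
The closing talk ends at 12:14 PM + 125 min = 2:19 PM.
The keynote starts at 2:19 PM − 165 min = 11:34 AM.
Registration is bounded by the keynote, so the earliest it can start is 11:34 AM.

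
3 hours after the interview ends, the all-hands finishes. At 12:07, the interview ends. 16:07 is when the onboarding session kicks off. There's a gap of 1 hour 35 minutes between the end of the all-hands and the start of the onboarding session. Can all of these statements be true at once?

The all-hands ends at 12:07 + 180 min = 15:07.
The onboarding session starts at 15:07 + 95 min = 16:42.
But the onboarding session is also said to start at 16:07 — a 35-minute conflict.

No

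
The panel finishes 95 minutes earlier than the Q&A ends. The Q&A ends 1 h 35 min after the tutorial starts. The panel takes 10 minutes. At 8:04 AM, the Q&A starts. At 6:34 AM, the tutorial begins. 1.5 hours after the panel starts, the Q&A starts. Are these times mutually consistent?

No

The Q&A ends at 6:34 AM + 95 min = 8:09 AM.
The panel ends at 8:09 AM − 95 min = 6:34 AM.
The panel starts at 6:34 AM − 10 min = 6:24 AM.
The Q&A starts at 6:24 AM + 90 min = 7:54 AM.
But the Q&A is also said to start at 8:04 AM — a 10-minute conflict.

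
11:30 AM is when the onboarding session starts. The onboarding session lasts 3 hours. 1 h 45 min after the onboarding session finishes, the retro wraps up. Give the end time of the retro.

4:15 PM

The onboarding session ends at 11:30 AM + 180 min = 2:30 PM.
The retro ends at 2:30 PM + 105 min = 4:15 PM.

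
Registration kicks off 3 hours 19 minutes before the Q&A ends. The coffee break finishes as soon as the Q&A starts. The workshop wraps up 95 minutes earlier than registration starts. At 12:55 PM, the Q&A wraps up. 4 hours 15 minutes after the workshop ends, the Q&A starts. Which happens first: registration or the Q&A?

Registration starts at 12:55 PM − 199 min = 9:36 AM.
The workshop ends at 9:36 AM − 95 min = 8:01 AM.
The Q&A starts at 8:01 AM + 255 min = 12:16 PM.
Registration starts at 9:36 AM and the Q&A starts at 12:16 PM, so registration is first.

registration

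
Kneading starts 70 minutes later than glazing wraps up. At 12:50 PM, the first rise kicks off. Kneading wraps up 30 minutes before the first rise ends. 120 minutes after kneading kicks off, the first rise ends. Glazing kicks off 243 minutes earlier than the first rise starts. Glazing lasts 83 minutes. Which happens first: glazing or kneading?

Glazing starts at 12:50 PM − 243 min = 8:47 AM.
Glazing ends at 8:47 AM + 83 min = 10:10 AM.
Kneading starts at 10:10 AM + 70 min = 11:20 AM.
Glazing starts at 8:47 AM and kneading starts at 11:20 AM, so glazing is first.

glazing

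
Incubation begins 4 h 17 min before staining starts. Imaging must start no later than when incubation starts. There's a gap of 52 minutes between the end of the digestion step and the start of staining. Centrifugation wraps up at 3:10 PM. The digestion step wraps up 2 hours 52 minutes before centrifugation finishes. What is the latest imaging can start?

8:53 AM

The digestion step ends at 3:10 PM − 172 min = 12:18 PM.
Staining starts at 12:18 PM + 52 min = 1:10 PM.
Incubation starts at 1:10 PM − 257 min = 8:53 AM.
Imaging is bounded by incubation, so the latest it can start is 8:53 AM.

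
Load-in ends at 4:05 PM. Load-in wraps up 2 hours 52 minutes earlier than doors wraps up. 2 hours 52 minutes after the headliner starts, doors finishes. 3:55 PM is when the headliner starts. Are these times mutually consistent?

Doors ends at 3:55 PM + 172 min = 6:47 PM.
Load-in ends at 6:47 PM − 172 min = 3:55 PM.
But load-in is also said to end at 4:05 PM — a 10-minute conflict.

No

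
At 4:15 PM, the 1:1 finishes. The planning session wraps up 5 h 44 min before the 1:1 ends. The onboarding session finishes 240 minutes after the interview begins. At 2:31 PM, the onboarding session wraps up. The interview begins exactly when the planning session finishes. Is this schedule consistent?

The planning session ends at 4:15 PM − 344 min = 10:31 AM.
So the interview starts at 10:31 AM.
The onboarding session ends at 10:31 AM + 240 min = 2:31 PM.
That matches the stated 2:31 PM, so the schedule is consistent.

Yes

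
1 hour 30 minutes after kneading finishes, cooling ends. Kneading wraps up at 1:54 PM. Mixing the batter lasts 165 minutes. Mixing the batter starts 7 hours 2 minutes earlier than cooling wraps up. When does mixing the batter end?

11:07 AM

Cooling ends at 1:54 PM + 90 min = 3:24 PM.
Mixing the batter starts at 3:24 PM − 422 min = 8:22 AM.
Mixing the batter ends at 8:22 AM + 165 min = 11:07 AM.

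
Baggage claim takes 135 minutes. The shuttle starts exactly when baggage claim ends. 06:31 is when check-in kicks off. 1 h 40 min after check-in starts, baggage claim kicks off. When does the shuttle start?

10:26

Baggage claim starts at 06:31 + 100 min = 08:11.
Baggage claim ends at 08:11 + 135 min = 10:26.
So the shuttle starts at 10:26.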